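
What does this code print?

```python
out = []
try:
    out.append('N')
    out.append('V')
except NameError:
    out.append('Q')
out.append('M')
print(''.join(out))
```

Execution trace: 'N' (try body) → 'V' (try body, no exception) → 'M' (after the try/except). Output: NVM

Answer: NVM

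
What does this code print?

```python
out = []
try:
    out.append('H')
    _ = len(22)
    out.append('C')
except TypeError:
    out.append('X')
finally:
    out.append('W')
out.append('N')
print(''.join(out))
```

Execution trace: 'H' (try body) → 'X' (except TypeError) → 'W' (finally) → 'N' (after the try/except). Output: HXWN

Answer: HXWN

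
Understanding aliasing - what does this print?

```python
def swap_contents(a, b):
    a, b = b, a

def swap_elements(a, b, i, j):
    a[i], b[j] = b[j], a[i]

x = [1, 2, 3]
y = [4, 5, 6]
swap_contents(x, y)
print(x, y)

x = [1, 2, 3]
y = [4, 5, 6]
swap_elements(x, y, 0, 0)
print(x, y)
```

Key concept: parameter rebinding vs mutation.
Step by step:
`x = [1, 2, 3]` → x = [1, 2, 3]
`y = [4, 5, 6]` → y = [4, 5, 6]
`swap_contents(x, y)` → no visible change to tracked variables
`print(x, y)` → prints [1, 2, 3] [4, 5, 6]
`x = [1, 2, 3]` → x = [1, 2, 3]
`y = [4, 5, 6]` → y = [4, 5, 6]
`swap_elements(x, y, 0, 0)` → x = [4, 2, 3]; y = [1, 5, 6]
`print(x, y)` → prints [4, 2, 3] [1, 5, 6]

Answer:
[1, 2, 3] [4, 5, 6]
[4, 2, 3] [1, 5, 6]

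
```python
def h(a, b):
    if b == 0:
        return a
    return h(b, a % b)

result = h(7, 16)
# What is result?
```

h(7, 16) -> h(16, 7) -> h(7, 2) -> h(2, 1) -> h(1, 0) -> 1

Answer: 1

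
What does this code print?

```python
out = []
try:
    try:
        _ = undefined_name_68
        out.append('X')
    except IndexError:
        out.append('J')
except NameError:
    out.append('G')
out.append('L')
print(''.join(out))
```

Execution trace: 'G' (outer except NameError) → 'L' (after the try/except). Output: GL

Answer: GL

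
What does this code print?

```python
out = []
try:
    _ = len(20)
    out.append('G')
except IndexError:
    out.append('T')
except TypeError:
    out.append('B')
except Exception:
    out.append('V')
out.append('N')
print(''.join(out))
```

Execution trace: 'B' (except TypeError) → 'N' (after the try/except). Output: BN

Answer: BN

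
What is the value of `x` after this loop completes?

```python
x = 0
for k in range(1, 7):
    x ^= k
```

XOR of 1 to 6
`x` takes the values: 0 → 1 → 3 → 0 → 4 → 1 → 7

Answer: 7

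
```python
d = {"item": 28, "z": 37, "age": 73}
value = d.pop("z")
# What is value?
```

Trace:
`d = {"item": 28, "z": 37, "age": 73}` → d = {'item': 28, 'z': 37, 'age': 73}
`value = d.pop("z")` → d = {'item': 28, 'age': 73}; value = 37
So value = 37

Answer: 37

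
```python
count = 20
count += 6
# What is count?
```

Trace:
`count = 20` → count = 20
`count += 6` → count = 26
So count = 26

Answer: 26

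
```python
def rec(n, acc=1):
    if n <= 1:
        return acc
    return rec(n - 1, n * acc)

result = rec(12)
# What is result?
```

Accumulator trace (n, acc): (12, 1) -> (11, 12) -> (10, 132) -> (9, 1320) -> (8, 11880) -> (7, 95040) -> (6, 665280) -> (5, 3991680) -> (4, 19958400) -> (3, 79833600) -> (2, 239500800) -> (1, 479001600) -> return 479001600

Answer: 479001600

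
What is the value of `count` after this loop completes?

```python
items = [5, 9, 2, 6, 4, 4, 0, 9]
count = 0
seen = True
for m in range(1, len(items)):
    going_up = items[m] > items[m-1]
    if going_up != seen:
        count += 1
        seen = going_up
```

Count direction changes in [5, 9, 2, 6, 4, 4, 0, 9]
`count` takes the values: 0 → 1 → 2 → 3 → 4

Answer: 4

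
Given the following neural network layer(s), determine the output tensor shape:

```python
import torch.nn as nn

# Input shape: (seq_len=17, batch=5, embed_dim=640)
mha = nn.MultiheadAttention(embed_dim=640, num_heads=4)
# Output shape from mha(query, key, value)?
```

Input: (17, 5, 640) -> Output: (17, 5, 640)

Answer: (17, 5, 640)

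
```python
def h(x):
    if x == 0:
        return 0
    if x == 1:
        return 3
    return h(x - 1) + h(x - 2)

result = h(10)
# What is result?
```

Build up from base cases: h(0)=0, h(1)=3, h(2)=3, h(3)=6, h(4)=9, h(5)=15, h(6)=24, ..., h(10)=165

Answer: 165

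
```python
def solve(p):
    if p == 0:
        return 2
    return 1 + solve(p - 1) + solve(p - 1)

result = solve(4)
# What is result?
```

solve(p) = 1 + 2·solve(p-1), solve(0)=2. Closed form: (2+1)·2^4 - 1 = 47.

Answer: 47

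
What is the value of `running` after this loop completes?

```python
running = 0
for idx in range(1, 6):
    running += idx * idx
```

Sum of squares 1² to 5² = 55
`running` takes the values: 0 → 1 → 5 → 14 → 30 → 55

Answer: 55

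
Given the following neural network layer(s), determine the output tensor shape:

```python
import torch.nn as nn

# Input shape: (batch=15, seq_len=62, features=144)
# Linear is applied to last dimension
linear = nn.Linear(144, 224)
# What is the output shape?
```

Input: (15, 62, 144) -> Output: (15, 62, 224)

Answer: (15, 62, 224)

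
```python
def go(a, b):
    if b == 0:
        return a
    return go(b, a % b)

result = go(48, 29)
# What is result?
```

go(48, 29) -> go(29, 19) -> go(19, 10) -> go(10, 9) -> go(9, 1) -> go(1, 0) -> 1

Answer: 1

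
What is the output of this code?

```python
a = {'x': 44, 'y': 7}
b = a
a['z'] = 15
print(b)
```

Key concept: dict aliasing.
Step by step:
`a = {'x': 44, 'y': 7}` → a = {'x': 44, 'y': 7}
`b = a` → b = {'x': 44, 'y': 7} (same object as a)
`a['z'] = 15` → a = {'x': 44, 'y': 7, 'z': 15} (same object as b); b = {'x': 44, 'y': 7, 'z': 15} (same object as a)
`print(b)` → prints {'x': 44, 'y': 7, 'z': 15}

Answer: {'x': 44, 'y': 7, 'z': 15}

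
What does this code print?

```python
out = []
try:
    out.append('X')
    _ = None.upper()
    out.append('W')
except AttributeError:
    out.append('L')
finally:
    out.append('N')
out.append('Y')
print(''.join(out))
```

Execution trace: 'X' (try body) → 'L' (except AttributeError) → 'N' (finally) → 'Y' (after the try/except). Output: XLNY

Answer: XLNY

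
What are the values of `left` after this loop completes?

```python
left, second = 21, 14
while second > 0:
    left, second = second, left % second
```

GCD of 21 and 14
`left` takes the values: 21 → 14 → 7

Answer: 7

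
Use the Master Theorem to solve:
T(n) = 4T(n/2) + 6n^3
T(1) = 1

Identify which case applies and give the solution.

a=4, b=2, f(n)=6n^3. log_2(4) = 2. Since c=3 > 2 and the regularity condition holds (4(n/2)^3 = (4/2^3)n^3 with 4/2^3 < 1), Case 3 applies: T(n) = Θ(f(n)) = O(n^3).

Answer: O(n^3) - Case 3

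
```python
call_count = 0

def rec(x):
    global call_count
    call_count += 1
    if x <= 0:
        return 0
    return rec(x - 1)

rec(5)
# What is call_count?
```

Linear recursion stepping by 1: 6 calls from x=5 down to ≤0.

Answer: 6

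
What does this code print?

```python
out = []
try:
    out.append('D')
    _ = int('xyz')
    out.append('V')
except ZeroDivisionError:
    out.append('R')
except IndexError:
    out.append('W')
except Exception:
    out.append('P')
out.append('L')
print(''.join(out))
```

Execution trace: 'D' (try body) → 'P' (except Exception) → 'L' (after the try/except). Output: DPL

Answer: DPL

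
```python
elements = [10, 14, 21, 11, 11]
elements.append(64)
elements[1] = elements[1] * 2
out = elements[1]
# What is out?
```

Trace:
`elements = [10, 14, 21, 11, 11]` → elements = [10, 14, 21, 11, 11]
`elements.append(64)` → elements = [10, 14, 21, 11, 11, 64]
`elements[1] = elements[1] * 2` → elements = [10, 28, 21, 11, 11, 64]
`out = elements[1]` → out = 28
So out = 28

Answer: 28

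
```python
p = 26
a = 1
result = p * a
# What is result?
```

Trace:
`p = 26` → p = 26
`a = 1` → a = 1
`result = p * a` → result = 26
So result = 26

Answer: 26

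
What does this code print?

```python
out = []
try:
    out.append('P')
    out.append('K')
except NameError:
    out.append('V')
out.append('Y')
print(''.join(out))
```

Execution trace: 'P' (try body) → 'K' (try body, no exception) → 'Y' (after the try/except). Output: PKY

Answer: PKY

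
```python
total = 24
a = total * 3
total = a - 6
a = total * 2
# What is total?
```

Trace:
`total = 24` → total = 24
`a = total * 3` → a = 72
`total = a - 6` → total = 66
`a = total * 2` → a = 132
So total = 66

Answer: 66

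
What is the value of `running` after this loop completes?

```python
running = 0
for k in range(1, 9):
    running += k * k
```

Sum of squares 1² to 8² = 204
`running` takes the values: 0 → 1 → 5 → 14 → 30 → 55 → 91 → 140 → 204

Answer: 204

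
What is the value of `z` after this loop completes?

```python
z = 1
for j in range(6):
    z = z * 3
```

Multiply by 3, 6 times: 1 * 3^6 = 729
`z` takes the values: 1 → 3 → 9 → 27 → 81 → 243 → 729

Answer: 729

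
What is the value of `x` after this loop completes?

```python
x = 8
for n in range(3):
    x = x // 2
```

Halve 3 times: 8 // 2^3 = 1
`x` takes the values: 8 → 4 → 2 → 1

Answer: 1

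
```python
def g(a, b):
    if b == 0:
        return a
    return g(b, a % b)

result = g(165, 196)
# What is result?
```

g(165, 196) -> g(196, 165) -> g(165, 31) -> g(31, 10) -> g(10, 1) -> g(1, 0) -> 1

Answer: 1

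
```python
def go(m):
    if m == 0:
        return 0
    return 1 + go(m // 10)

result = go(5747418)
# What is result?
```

Count of digits of 5747418: 7

Answer: 7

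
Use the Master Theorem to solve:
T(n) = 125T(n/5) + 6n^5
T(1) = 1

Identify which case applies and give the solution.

a=125, b=5, f(n)=6n^5. log_5(125) = 3. Since c=5 > 3 and the regularity condition holds (125(n/5)^5 = (125/5^5)n^5 with 125/5^5 < 1), Case 3 applies: T(n) = Θ(f(n)) = O(n^5).

Answer: O(n^5) - Case 3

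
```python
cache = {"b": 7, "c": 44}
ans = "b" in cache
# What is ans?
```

Trace:
`cache = {"b": 7, "c": 44}` → cache = {'b': 7, 'c': 44}
`ans = "b" in cache` → ans = True
So ans = True

Answer: True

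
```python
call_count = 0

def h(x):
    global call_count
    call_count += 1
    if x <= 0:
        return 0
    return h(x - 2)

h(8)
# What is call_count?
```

Linear recursion stepping by 2: 5 calls from x=8 down to ≤0.

Answer: 5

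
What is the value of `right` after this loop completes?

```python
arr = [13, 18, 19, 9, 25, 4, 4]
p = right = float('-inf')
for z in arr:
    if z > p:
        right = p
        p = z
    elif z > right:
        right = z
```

Second largest (with repeats) in [13, 18, 19, 9, 25, 4, 4]
`right` takes the values: -inf → 13 → 18 → 19

Answer: 19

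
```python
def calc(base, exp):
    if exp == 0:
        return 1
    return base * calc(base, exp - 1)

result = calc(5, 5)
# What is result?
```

calc(5, 5) = 5 * 5 * 5 * 5 * 5 = 3125

Answer: 3125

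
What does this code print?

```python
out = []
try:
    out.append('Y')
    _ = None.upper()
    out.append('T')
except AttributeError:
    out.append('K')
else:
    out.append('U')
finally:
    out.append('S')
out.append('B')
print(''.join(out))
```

Execution trace: 'Y' (try body) → 'K' (except AttributeError) → 'S' (finally) → 'B' (after the try/except). Output: YKSB

Answer: YKSB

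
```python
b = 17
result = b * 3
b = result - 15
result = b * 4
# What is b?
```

Trace:
`b = 17` → b = 17
`result = b * 3` → result = 51
`b = result - 15` → b = 36
`result = b * 4` → result = 144
So b = 36

Answer: 36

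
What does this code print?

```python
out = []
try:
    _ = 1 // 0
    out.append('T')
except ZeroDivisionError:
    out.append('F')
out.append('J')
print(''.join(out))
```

Execution trace: 'F' (except ZeroDivisionError) → 'J' (after the try/except). Output: FJ

Answer: FJ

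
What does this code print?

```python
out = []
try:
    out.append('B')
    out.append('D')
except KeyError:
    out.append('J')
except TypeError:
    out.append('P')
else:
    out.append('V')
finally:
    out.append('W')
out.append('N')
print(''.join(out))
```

Execution trace: 'B' (try body) → 'D' (try body, no exception) → 'V' (else) → 'W' (finally) → 'N' (after the try/except). Output: BDVWN

Answer: BDVWN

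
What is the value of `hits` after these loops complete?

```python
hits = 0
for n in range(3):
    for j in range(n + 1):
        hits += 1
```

Triangle: 1 + 2 + ... + 3
`hits` takes the values: 0 → 1 → 2 → 3 → 4 → 5 → 6

Answer: 6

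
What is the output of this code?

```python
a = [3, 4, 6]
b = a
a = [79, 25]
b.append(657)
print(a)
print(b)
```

Key concept: rebinding vs mutation: a is rebound to a new list, b still points at the original.
Step by step:
`a = [3, 4, 6]` → a = [3, 4, 6]
`b = a` → b = [3, 4, 6] (same object as a)
`a = [79, 25]` → a = [79, 25]
`b.append(657)` → b = [3, 4, 6, 657]
`print(a)` → prints [79, 25]
`print(b)` → prints [3, 4, 6, 657]

Answer:
[79, 25]
[3, 4, 6, 657]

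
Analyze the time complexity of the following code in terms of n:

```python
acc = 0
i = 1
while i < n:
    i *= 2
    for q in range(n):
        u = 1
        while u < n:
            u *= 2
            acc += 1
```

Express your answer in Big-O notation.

Each loop level contributes: log n × n × log n. Multiplying the contributions gives O(n log² n).

Answer: O(n log² n)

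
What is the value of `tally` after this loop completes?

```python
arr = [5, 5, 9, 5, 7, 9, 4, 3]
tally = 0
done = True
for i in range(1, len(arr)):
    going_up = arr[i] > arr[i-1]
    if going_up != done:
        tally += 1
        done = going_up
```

Count direction changes in [5, 5, 9, 5, 7, 9, 4, 3]
`tally` takes the values: 0 → 1 → 2 → 3 → 4 → 5

Answer: 5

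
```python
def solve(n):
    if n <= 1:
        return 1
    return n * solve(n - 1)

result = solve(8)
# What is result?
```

solve(8) = 8 * 7 * 6 * 5 * 4 * 3 * 2 * 1 = 40320

Answer: 40320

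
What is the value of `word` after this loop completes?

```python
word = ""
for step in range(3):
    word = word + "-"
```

Repeat '-' 3 times
`word` takes the values: "" → "-" → "--" → "---"

Answer: "---"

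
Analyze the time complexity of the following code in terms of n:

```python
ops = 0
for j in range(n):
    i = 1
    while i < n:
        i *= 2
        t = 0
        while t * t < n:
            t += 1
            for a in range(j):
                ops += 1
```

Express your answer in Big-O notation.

Each loop level contributes: n × log n × √n × n. Multiplying the contributions gives O(n^2√n log n).

Answer: O(n^2√n log n)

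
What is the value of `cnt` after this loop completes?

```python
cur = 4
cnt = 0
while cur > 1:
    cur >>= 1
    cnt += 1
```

Count right shifts until 1
`cnt` takes the values: 0 → 1 → 2

Answer: 2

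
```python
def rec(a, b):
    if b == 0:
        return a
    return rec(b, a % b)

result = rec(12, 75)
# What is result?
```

rec(12, 75) -> rec(75, 12) -> rec(12, 3) -> rec(3, 0) -> 3

Answer: 3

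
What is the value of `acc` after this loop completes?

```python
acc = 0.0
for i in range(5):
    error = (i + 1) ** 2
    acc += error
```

Sum of squared losses 1² + 2² + ... + 5²
`acc` takes the values: 0.0 → 1.0 → 5.0 → 14.0 → 30.0 → 55.0

Answer: 55.0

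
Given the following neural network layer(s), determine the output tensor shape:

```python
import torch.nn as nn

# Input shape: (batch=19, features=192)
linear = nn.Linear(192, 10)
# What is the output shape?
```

Input: (19, 192) -> Output: (19, 10)

Answer: (19, 10)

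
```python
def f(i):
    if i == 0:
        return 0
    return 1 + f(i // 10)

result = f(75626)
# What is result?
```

Count of digits of 75626: 5

Answer: 5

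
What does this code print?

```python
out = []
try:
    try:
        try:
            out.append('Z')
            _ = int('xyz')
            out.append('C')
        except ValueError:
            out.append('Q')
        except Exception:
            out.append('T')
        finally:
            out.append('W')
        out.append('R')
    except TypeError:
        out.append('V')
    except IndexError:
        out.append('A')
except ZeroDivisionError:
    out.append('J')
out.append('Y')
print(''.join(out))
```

Execution trace: 'Z' (inner try body) → 'Q' (inner except ValueError) → 'W' (inner finally) → 'R' (try body, no exception) → 'Y' (after the try/except). Output: ZQWRY

Answer: ZQWRY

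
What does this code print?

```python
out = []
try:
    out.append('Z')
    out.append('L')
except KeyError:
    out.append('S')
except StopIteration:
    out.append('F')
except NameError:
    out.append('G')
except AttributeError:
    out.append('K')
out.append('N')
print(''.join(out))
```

Execution trace: 'Z' (try body) → 'L' (try body, no exception) → 'N' (after the try/except). Output: ZLN

Answer: ZLN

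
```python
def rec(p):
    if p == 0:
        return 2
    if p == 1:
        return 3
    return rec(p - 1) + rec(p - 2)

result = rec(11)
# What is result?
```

Build up from base cases: rec(0)=2, rec(1)=3, rec(2)=5, rec(3)=8, rec(4)=13, rec(5)=21, rec(6)=34, ..., rec(11)=377

Answer: 377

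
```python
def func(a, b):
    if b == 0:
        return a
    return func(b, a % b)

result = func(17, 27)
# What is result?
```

func(17, 27) -> func(27, 17) -> func(17, 10) -> func(10, 7) -> func(7, 3) -> func(3, 1) -> func(1, 0) -> 1

Answer: 1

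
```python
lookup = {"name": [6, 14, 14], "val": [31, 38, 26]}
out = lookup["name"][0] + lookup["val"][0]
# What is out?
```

Trace:
`lookup = {"name": [6, 14, 14], "val": [31, 38, 26]}` → lookup = {'name': [6, 14, 14], 'val': [31, 38, 26]}
`out = lookup["name"][0] + lookup["val"][0]` → out = 37
So out = 37

Answer: 37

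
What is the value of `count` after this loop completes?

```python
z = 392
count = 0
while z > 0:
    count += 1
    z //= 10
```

Count digits by repeated division by 10
`count` takes the values: 0 → 1 → 2 → 3

Answer: 3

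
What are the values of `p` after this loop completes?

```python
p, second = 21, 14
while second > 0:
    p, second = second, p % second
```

GCD of 21 and 14
`p` takes the values: 21 → 14 → 7

Answer: 7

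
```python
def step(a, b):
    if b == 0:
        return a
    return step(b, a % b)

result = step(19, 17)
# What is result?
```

step(19, 17) -> step(17, 2) -> step(2, 1) -> step(1, 0) -> 1

Answer: 1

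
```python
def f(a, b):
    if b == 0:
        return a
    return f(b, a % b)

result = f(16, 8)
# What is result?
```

f(16, 8) -> f(8, 0) -> 8

Answer: 8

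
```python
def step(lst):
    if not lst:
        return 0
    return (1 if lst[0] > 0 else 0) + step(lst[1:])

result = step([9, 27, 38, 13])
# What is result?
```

Count of positive elements in [9, 27, 38, 13] = 4

Answer: 4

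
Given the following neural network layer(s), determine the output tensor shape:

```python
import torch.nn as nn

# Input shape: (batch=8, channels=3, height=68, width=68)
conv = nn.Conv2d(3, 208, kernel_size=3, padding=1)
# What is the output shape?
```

Input: (8, 3, 68, 68) -> Output: (8, 208, 68, 68)

Answer: (8, 208, 68, 68)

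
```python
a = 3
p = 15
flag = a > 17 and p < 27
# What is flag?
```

Trace:
`a = 3` → a = 3
`p = 15` → p = 15
`flag = a > 17 and p < 27` → flag = False
So flag = False

Answer: False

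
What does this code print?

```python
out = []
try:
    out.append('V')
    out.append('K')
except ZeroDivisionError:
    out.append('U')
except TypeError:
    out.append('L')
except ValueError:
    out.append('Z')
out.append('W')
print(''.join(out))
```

Execution trace: 'V' (try body) → 'K' (try body, no exception) → 'W' (after the try/except). Output: VKW

Answer: VKW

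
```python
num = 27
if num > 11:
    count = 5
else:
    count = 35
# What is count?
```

Trace:
`num = 27` → num = 27
`if num > 11: ...` → num > 11 is True → count = 5
So count = 5

Answer: 5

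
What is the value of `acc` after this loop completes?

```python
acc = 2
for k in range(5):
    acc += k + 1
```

Start at 2, add 1 to 5 = 17
`acc` takes the values: 2 → 3 → 5 → 8 → 12 → 17

Answer: 17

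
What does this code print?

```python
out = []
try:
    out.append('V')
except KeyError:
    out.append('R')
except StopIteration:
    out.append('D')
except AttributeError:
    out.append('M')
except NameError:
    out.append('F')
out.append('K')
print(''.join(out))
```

Execution trace: 'V' (try body, no exception) → 'K' (after the try/except). Output: VK

Answer: VK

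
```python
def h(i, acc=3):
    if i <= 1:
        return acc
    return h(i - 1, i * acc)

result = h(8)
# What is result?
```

Accumulator trace (n, acc): (8, 3) -> (7, 24) -> (6, 168) -> (5, 1008) -> (4, 5040) -> (3, 20160) -> (2, 60480) -> (1, 120960) -> return 120960

Answer: 120960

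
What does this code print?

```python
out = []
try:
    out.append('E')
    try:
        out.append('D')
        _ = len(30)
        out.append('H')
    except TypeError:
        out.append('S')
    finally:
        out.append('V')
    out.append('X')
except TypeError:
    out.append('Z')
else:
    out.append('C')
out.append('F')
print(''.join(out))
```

Execution trace: 'E' (try body) → 'D' (inner try body) → 'S' (inner except TypeError) → 'V' (inner finally) → 'X' (try body, no exception) → 'C' (else) → 'F' (after the try/except). Output: EDSVXCF

Answer: EDSVXCF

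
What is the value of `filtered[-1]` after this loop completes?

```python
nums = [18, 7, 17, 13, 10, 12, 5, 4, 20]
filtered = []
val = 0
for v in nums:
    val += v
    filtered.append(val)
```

Cumulative sum ends at 106
`filtered` takes the values: [] → [18] → [18, 25] → [18, 25, 42] → [18, 25, 42, 55] → [18, 25, 42, 55, 65] → [18, 25, 42, 55, 65, 77] → [18, 25, 42, 55, 65, 77, 82] → [18, 25, 42, 55, 65, 77, 82, 86] → [18, 25, 42, 55, 65, 77, 82, 86, 106]
So `filtered[-1]` = 106

Answer: 106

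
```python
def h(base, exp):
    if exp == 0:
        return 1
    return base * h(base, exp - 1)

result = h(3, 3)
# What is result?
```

h(3, 3) = 3 * 3 * 3 = 27

Answer: 27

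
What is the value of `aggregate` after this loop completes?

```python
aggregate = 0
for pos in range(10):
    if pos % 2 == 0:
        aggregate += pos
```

Sum of even numbers 0 to 9
`aggregate` takes the values: 0 → 2 → 6 → 12 → 20

Answer: 20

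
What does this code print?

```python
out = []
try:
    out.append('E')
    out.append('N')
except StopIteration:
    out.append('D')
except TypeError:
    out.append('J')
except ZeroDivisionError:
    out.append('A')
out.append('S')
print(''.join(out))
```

Execution trace: 'E' (try body) → 'N' (try body, no exception) → 'S' (after the try/except). Output: ENS

Answer: ENS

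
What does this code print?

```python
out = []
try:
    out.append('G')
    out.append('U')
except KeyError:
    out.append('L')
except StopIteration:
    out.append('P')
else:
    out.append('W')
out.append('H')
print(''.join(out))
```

Execution trace: 'G' (try body) → 'U' (try body, no exception) → 'W' (else) → 'H' (after the try/except). Output: GUWH

Answer: GUWH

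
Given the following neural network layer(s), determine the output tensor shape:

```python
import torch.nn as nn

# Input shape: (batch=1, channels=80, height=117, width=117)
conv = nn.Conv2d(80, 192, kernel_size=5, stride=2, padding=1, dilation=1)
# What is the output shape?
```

Input: (1, 80, 117, 117) -> Output: (1, 192, 58, 58)

Answer: (1, 192, 58, 58)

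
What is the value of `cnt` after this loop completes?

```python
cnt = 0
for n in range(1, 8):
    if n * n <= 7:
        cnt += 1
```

Count numbers where n² ≤ 7
`cnt` takes the values: 0 → 1 → 2

Answer: 2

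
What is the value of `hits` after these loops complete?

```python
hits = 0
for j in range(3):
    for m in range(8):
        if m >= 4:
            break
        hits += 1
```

Inner breaks at 4, outer runs 3 times
`hits` takes the values: 0 → 1 → 2 → 3 → 4 → 5 → 6 → 7 → 8 → 9 → 10 → 11 → 12

Answer: 12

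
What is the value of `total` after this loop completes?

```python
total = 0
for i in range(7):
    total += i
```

Sum of 0 to 6 = 21
`total` takes the values: 0 → 1 → 3 → 6 → 10 → 15 → 21

Answer: 21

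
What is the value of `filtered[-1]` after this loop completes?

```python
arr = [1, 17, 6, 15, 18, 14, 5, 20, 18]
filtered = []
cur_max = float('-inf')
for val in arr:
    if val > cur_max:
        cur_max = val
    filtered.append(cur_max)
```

Running max ends at 20
`filtered` takes the values: [] → [1] → [1, 17] → [1, 17, 17] → [1, 17, 17, 17] → [1, 17, 17, 17, 18] → [1, 17, 17, 17, 18, 18] → [1, 17, 17, 17, 18, 18, 18] → [1, 17, 17, 17, 18, 18, 18, 20] → [1, 17, 17, 17, 18, 18, 18, 20, 20]
So `filtered[-1]` = 20

Answer: 20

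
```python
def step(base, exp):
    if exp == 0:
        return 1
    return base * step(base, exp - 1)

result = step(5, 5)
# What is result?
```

step(5, 5) = 5 * 5 * 5 * 5 * 5 = 3125

Answer: 3125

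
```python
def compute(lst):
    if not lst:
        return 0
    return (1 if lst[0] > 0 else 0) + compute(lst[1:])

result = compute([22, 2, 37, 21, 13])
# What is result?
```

Count of positive elements in [22, 2, 37, 21, 13] = 5

Answer: 5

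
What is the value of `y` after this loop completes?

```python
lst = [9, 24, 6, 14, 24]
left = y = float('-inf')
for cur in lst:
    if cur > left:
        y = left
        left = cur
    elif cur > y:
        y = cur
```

Second largest (with repeats) in [9, 24, 6, 14, 24]
`y` takes the values: -inf → 9 → 14 → 24

Answer: 24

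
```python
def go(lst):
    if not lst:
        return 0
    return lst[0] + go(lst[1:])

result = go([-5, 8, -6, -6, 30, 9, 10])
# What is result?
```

(-5) + 8 + (-6) + (-6) + 30 + 9 + 10 + 0 = 40

Answer: 40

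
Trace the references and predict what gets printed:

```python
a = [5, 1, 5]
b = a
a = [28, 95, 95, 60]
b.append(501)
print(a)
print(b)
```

Key concept: rebinding vs mutation: a is rebound to a new list, b still points at the original.
Step by step:
`a = [5, 1, 5]` → a = [5, 1, 5]
`b = a` → b = [5, 1, 5] (same object as a)
`a = [28, 95, 95, 60]` → a = [28, 95, 95, 60]
`b.append(501)` → b = [5, 1, 5, 501]
`print(a)` → prints [28, 95, 95, 60]
`print(b)` → prints [5, 1, 5, 501]

Answer:
[28, 95, 95, 60]
[5, 1, 5, 501]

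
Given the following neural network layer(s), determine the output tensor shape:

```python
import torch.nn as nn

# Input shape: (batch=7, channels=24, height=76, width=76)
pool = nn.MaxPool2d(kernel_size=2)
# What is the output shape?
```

Input: (7, 24, 76, 76) -> Output: (7, 24, 38, 38)

Answer: (7, 24, 38, 38)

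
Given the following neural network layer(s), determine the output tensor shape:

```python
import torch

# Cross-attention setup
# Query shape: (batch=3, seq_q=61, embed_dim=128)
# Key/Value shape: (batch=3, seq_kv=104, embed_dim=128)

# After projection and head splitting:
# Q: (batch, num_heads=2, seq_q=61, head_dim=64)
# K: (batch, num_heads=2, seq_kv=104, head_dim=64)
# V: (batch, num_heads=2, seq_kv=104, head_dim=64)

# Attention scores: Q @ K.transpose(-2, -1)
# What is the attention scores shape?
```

Input: (3, 61, 128) -> Output: (3, 2, 61, 104)

Answer: (3, 2, 61, 104)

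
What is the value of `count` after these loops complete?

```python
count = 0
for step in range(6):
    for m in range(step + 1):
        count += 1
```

Triangle: 1 + 2 + ... + 6
`count` takes the values: 0 → 1 → 2 → 3 → 4 → 5 → 6 → 7 → 8 → 9 → 10 → 11 → 12 → 13 → 14 → 15 → 16 → 17 → 18 → 19 → 20 → 21

Answer: 21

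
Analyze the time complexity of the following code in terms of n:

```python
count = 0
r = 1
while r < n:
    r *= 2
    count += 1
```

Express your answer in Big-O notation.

Each loop level contributes: log n. Multiplying the contributions gives O(log n).

Answer: O(log n)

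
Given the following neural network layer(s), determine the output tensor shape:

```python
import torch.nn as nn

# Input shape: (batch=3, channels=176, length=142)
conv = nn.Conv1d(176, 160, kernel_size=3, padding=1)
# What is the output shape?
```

Input: (3, 176, 142) -> Output: (3, 160, 142)

Answer: (3, 160, 142)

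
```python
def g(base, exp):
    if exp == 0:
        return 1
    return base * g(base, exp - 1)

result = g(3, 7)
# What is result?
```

g(3, 7) = 3 * 3 * 3 * 3 * 3 * 3 * 3 = 2187

Answer: 2187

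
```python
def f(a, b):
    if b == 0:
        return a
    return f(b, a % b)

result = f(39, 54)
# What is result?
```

f(39, 54) -> f(54, 39) -> f(39, 15) -> f(15, 9) -> f(9, 6) -> f(6, 3) -> f(3, 0) -> 3

Answer: 3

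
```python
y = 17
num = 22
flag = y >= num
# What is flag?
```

Trace:
`y = 17` → y = 17
`num = 22` → num = 22
`flag = y >= num` → flag = False
So flag = False

Answer: False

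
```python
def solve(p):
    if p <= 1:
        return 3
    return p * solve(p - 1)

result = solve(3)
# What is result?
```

solve(3) = 3 * 2 * 3 = 18

Answer: 18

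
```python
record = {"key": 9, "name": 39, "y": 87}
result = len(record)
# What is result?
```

Trace:
`record = {"key": 9, "name": 39, "y": 87}` → record = {'key': 9, 'name': 39, 'y': 87}
`result = len(record)` → result = 3
So result = 3

Answer: 3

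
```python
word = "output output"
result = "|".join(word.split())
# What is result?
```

Trace:
`word = "output output"` → word = 'output output'
`result = "|".join(word.split())` → result = 'output|output'
So result = 'output|output'

Answer: 'output|output'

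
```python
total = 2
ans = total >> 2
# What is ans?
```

Trace:
`total = 2` → total = 2
`ans = total >> 2` → ans = 0
So ans = 0

Answer: 0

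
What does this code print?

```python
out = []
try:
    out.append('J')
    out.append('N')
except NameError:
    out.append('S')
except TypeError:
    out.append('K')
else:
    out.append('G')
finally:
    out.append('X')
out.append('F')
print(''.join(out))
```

Execution trace: 'J' (try body) → 'N' (try body, no exception) → 'G' (else) → 'X' (finally) → 'F' (after the try/except). Output: JNGXF

Answer: JNGXF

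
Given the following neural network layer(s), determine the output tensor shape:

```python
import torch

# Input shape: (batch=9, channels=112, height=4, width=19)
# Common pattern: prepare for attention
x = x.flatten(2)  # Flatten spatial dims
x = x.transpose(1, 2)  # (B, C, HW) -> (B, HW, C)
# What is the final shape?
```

Input: (9, 112, 4, 19) -> after flatten(2): (9, 112, 76) -> Output: (9, 76, 112)

Answer: (9, 76, 112)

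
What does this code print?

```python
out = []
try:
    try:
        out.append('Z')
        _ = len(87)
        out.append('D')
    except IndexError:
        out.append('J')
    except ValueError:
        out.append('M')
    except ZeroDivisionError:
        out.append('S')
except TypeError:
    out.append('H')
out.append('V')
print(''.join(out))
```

Execution trace: 'Z' (try body) → 'H' (outer except TypeError) → 'V' (after the try/except). Output: ZHV

Answer: ZHV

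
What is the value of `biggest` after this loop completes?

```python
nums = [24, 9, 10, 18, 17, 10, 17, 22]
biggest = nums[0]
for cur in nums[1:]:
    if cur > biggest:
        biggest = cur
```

Maximum of [24, 9, 10, 18, 17, 10, 17, 22]
`biggest` takes the values: 24

Answer: 24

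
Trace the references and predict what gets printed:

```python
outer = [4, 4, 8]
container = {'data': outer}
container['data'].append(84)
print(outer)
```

Key concept: dict holds reference to list.
Step by step:
`outer = [4, 4, 8]` → outer = [4, 4, 8]
`container = {'data': outer}` → container = {'data': [4, 4, 8]}
`container['data'].append(84)` → outer = [4, 4, 8, 84]; container = {'data': [4, 4, 8, 84]}
`print(outer)` → prints [4, 4, 8, 84]

Answer: [4, 4, 8, 84]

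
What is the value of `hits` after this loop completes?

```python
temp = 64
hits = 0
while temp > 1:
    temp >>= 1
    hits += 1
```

Count right shifts until 1
`hits` takes the values: 0 → 1 → 2 → 3 → 4 → 5 → 6

Answer: 6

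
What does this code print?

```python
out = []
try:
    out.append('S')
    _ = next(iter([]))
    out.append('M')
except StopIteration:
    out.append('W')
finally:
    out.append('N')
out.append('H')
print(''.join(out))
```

Execution trace: 'S' (try body) → 'W' (except StopIteration) → 'N' (finally) → 'H' (after the try/except). Output: SWNH

Answer: SWNH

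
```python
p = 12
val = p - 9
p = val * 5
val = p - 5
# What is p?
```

Trace:
`p = 12` → p = 12
`val = p - 9` → val = 3
`p = val * 5` → p = 15
`val = p - 5` → val = 10
So p = 15

Answer: 15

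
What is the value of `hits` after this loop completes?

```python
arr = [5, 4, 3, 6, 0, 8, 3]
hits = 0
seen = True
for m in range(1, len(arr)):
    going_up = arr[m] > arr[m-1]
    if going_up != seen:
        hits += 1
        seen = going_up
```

Count direction changes in [5, 4, 3, 6, 0, 8, 3]
`hits` takes the values: 0 → 1 → 2 → 3 → 4 → 5

Answer: 5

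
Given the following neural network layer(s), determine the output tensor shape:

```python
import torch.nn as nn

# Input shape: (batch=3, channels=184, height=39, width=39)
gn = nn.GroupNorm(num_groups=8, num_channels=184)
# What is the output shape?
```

Input: (3, 184, 39, 39) -> Output: (3, 184, 39, 39)

Answer: (3, 184, 39, 39)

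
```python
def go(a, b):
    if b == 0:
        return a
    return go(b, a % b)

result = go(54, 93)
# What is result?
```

go(54, 93) -> go(93, 54) -> go(54, 39) -> go(39, 15) -> go(15, 9) -> go(9, 6) -> go(6, 3) -> go(3, 0) -> 3

Answer: 3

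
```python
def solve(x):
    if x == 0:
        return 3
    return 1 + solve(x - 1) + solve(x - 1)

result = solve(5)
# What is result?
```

solve(x) = 1 + 2·solve(x-1), solve(0)=3. Closed form: (3+1)·2^5 - 1 = 127.

Answer: 127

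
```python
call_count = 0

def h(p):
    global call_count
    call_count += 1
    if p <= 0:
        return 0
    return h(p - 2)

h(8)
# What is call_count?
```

Linear recursion stepping by 2: 5 calls from p=8 down to ≤0.

Answer: 5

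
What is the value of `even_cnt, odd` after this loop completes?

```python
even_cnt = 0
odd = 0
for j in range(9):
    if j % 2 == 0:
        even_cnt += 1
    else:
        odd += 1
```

Count evens and odds in range(9)
`even_cnt, odd` takes the values: (0, 0) → (1, 0) → (1, 1) → (2, 1) → (2, 2) → (3, 2) → (3, 3) → (4, 3) → (4, 4) → (5, 4)

Answer: 5, 4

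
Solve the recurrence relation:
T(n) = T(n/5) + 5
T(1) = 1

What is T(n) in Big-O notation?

Each step divides n by 5 and adds 5. After log_5(n) steps we reach T(1)=1. So T(n) = 5·log_5(n) + 1 = O(log n).

Answer: O(log n)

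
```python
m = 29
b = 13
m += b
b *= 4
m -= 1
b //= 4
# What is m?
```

Trace:
`m = 29` → m = 29
`b = 13` → b = 13
`m += b` → m = 42
`b *= 4` → b = 52
`m -= 1` → m = 41
`b //= 4` → b = 13
So m = 41

Answer: 41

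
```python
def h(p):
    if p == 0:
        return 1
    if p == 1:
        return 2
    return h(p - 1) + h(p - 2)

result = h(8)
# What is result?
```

Build up from base cases: h(0)=1, h(1)=2, h(2)=3, h(3)=5, h(4)=8, h(5)=13, h(6)=21, ..., h(8)=55

Answer: 55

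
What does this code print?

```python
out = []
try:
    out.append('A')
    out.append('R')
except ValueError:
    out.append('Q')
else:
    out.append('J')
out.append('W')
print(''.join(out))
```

Execution trace: 'A' (try body) → 'R' (try body, no exception) → 'J' (else) → 'W' (after the try/except). Output: ARJW

Answer: ARJW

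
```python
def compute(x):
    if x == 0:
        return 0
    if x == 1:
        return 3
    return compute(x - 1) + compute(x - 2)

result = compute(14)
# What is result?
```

Build up from base cases: compute(0)=0, compute(1)=3, compute(2)=3, compute(3)=6, compute(4)=9, compute(5)=15, compute(6)=24, ..., compute(14)=1131

Answer: 1131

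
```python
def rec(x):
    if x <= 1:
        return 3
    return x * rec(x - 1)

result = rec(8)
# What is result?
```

rec(8) = 8 * 7 * 6 * 5 * 4 * 3 * 2 * 3 = 120960

Answer: 120960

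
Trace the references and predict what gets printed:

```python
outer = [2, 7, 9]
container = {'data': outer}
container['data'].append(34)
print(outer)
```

Key concept: dict holds reference to list.
Step by step:
`outer = [2, 7, 9]` → outer = [2, 7, 9]
`container = {'data': outer}` → container = {'data': [2, 7, 9]}
`container['data'].append(34)` → outer = [2, 7, 9, 34]; container = {'data': [2, 7, 9, 34]}
`print(outer)` → prints [2, 7, 9, 34]

Answer: [2, 7, 9, 34]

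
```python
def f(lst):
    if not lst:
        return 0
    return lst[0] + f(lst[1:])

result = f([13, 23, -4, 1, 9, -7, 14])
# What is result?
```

13 + 23 + (-4) + 1 + 9 + (-7) + 14 + 0 = 49

Answer: 49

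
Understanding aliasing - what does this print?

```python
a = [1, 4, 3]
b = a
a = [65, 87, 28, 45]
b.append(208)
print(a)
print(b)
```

Key concept: rebinding vs mutation: a is rebound to a new list, b still points at the original.
Step by step:
`a = [1, 4, 3]` → a = [1, 4, 3]
`b = a` → b = [1, 4, 3] (same object as a)
`a = [65, 87, 28, 45]` → a = [65, 87, 28, 45]
`b.append(208)` → b = [1, 4, 3, 208]
`print(a)` → prints [65, 87, 28, 45]
`print(b)` → prints [1, 4, 3, 208]

Answer:
[65, 87, 28, 45]
[1, 4, 3, 208]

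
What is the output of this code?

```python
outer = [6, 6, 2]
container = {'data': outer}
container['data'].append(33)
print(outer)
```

Key concept: dict holds reference to list.
Step by step:
`outer = [6, 6, 2]` → outer = [6, 6, 2]
`container = {'data': outer}` → container = {'data': [6, 6, 2]}
`container['data'].append(33)` → outer = [6, 6, 2, 33]; container = {'data': [6, 6, 2, 33]}
`print(outer)` → prints [6, 6, 2, 33]

Answer: [6, 6, 2, 33]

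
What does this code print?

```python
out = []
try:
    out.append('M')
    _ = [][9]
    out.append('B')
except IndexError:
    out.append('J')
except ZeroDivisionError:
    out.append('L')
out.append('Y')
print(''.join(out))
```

Execution trace: 'M' (try body) → 'J' (except IndexError) → 'Y' (after the try/except). Output: MJY

Answer: MJY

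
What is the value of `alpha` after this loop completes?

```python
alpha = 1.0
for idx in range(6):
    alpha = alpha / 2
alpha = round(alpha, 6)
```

Halving LR 6 times: 1 / 2^6
`alpha` takes the values: 1.0 → 0.5 → 0.25 → 0.125 → 0.0625 → 0.03125 → 0.015625

Answer: 0.015625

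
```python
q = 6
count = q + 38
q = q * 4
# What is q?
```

Trace:
`q = 6` → q = 6
`count = q + 38` → count = 44
`q = q * 4` → q = 24
So q = 24

Answer: 24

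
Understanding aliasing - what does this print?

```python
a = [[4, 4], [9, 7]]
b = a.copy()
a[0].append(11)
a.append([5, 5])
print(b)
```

Key concept: shallow copy with nested lists.
Step by step:
`a = [[4, 4], [9, 7]]` → a = [[4, 4], [9, 7]]
`b = a.copy()` → b = [[4, 4], [9, 7]]
`a[0].append(11)` → a = [[4, 4, 11], [9, 7]]; b = [[4, 4, 11], [9, 7]]
`a.append([5, 5])` → a = [[4, 4, 11], [9, 7], [5, 5]]
`print(b)` → prints [[4, 4, 11], [9, 7]]

Answer: [[4, 4, 11], [9, 7]]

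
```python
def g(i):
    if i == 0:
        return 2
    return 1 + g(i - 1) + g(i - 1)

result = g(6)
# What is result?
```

g(i) = 1 + 2·g(i-1), g(0)=2. Closed form: (2+1)·2^6 - 1 = 191.

Answer: 191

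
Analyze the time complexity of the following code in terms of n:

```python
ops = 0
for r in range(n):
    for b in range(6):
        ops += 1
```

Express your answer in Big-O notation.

Each loop level contributes: n × 1. Multiplying the contributions gives O(n).

Answer: O(n)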